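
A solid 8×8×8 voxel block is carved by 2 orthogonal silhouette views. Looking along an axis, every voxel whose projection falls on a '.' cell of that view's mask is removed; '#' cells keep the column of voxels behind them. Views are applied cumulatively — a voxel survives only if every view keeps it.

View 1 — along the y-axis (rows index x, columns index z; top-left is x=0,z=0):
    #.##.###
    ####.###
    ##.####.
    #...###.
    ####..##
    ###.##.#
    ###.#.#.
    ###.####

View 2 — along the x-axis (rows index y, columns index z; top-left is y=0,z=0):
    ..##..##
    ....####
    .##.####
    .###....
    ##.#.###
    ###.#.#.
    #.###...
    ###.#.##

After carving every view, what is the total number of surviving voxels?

full grid |V| = 512
step 1: project along y, AND mask (47/64) → |grid| = 376
step 2: project along x, AND mask (38/64) → |grid| = 224

|visual hull| = 224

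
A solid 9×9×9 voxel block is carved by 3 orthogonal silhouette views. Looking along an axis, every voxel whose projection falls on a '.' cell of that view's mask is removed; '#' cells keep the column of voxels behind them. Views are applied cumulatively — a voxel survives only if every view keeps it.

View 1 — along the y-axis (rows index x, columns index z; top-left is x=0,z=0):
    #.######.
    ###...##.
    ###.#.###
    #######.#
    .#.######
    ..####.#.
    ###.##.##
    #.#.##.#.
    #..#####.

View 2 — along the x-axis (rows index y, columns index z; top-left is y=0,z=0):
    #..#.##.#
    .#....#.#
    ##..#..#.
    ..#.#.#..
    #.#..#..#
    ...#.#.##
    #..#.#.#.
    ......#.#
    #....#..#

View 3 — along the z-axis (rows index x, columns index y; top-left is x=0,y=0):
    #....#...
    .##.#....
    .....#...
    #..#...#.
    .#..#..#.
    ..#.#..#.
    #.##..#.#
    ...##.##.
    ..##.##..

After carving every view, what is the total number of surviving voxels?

before carving: 729 voxels (9×9×9)
[1] y-view keeps 57 columns → grid now 513
[2] x-view keeps 32 columns → grid now 197
[3] z-view keeps 28 columns → grid now 72

|visual hull| = 72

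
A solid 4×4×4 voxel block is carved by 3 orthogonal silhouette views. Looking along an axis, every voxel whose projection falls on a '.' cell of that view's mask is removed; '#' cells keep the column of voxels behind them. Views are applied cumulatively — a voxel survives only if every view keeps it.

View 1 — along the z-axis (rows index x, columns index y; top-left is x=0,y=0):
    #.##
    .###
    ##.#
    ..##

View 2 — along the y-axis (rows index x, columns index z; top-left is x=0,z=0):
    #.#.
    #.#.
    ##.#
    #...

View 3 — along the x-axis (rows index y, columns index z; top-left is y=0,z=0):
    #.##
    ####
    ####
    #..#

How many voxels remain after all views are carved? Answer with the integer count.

voxel count = 19

full grid |V| = 64
[1] z-view keeps 11 columns → grid now 44
[2] y-view keeps 8 columns → grid now 23
[3] x-view keeps 13 columns → grid now 19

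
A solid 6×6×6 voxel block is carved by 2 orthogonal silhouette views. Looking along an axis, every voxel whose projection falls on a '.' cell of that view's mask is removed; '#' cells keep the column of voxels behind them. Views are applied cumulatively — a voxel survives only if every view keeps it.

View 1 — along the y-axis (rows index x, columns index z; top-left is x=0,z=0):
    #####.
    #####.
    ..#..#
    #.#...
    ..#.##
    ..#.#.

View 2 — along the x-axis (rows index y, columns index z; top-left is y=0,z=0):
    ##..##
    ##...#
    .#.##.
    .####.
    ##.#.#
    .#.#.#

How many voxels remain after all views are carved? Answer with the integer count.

voxel count = 55

full grid |V| = 216
  1. axis=1 (XZ plane), |mask|=19  ⇒  voxels=114
  2. axis=0 (YZ plane), |mask|=21  ⇒  voxels=55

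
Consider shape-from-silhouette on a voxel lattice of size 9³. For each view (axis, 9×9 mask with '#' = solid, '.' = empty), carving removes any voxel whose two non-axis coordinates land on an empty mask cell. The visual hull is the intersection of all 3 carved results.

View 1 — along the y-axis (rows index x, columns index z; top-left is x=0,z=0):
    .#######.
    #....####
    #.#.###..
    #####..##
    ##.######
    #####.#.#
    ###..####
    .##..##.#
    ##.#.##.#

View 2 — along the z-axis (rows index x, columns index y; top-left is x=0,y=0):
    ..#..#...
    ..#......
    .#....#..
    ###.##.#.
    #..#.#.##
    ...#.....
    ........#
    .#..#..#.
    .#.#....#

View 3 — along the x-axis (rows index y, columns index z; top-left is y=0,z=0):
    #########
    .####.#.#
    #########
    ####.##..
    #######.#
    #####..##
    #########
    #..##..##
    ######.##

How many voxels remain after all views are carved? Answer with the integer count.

full grid |V| = 729
carve view 1 (along y, XZ-mask fill 57/81): 513 voxels remain
carve view 2 (along z, XY-mask fill 24/81): 158 voxels remain
carve view 3 (along x, YZ-mask fill 67/81): 128 voxels remain

remaining voxels: 128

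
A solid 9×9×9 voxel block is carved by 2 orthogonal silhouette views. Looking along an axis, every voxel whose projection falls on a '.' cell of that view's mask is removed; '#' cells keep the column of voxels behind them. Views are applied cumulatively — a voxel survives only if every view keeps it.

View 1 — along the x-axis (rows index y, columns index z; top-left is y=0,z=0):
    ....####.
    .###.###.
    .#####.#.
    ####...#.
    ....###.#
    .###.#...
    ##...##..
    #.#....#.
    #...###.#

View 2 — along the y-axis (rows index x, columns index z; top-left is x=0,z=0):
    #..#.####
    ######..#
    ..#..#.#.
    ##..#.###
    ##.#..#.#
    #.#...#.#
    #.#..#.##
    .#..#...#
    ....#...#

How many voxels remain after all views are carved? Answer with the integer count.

before carving: 729 voxels (9×9×9)
after view 1 [x-axis, 41 of 81 cells solid] → remaining = 369
after view 2 [y-axis, 41 of 81 cells solid] → remaining = 176

176 voxels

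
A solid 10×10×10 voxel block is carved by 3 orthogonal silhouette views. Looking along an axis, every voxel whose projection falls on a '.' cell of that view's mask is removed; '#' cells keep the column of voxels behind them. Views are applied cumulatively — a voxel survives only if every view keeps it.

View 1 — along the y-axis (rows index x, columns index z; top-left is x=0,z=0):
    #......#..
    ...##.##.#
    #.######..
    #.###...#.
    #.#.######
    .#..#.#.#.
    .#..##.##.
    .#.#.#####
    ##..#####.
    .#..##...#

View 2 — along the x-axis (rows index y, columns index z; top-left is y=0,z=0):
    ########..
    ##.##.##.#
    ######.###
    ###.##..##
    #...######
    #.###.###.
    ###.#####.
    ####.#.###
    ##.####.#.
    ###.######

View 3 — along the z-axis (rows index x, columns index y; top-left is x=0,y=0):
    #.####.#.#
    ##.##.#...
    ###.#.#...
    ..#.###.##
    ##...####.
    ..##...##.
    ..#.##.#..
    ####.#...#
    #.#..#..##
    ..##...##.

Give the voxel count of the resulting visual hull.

start: 10×10×10 = 1000 voxels
[1] y-view keeps 54 columns → grid now 540
[2] x-view keeps 77 columns → grid now 425
[3] z-view keeps 52 columns → grid now 222

222 voxels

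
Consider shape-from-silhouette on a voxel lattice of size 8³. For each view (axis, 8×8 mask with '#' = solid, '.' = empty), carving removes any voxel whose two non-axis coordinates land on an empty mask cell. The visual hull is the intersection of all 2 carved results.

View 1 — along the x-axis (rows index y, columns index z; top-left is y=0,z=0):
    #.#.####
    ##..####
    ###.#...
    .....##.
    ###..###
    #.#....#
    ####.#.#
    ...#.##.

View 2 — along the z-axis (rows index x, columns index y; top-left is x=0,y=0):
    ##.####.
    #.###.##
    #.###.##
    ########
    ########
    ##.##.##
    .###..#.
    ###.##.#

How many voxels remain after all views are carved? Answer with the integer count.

|visual hull| = 230

before carving: 512 voxels (8×8×8)
step 1: project along x, AND mask (36/64) → |grid| = 288
step 2: project along z, AND mask (50/64) → |grid| = 230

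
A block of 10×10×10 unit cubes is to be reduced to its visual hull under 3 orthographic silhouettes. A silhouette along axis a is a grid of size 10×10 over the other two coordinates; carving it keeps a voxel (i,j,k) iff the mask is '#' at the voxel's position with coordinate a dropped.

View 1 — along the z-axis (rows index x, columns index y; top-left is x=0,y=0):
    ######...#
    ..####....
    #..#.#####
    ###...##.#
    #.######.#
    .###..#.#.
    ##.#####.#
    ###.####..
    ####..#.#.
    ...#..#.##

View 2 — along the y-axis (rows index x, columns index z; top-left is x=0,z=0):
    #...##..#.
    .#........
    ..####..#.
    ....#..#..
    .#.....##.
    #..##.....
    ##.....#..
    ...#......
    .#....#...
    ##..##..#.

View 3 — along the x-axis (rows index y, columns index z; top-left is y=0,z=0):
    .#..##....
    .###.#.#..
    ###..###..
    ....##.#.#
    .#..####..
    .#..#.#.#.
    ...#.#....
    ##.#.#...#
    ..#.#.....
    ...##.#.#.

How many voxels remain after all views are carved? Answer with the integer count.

before carving: 1000 voxels (10×10×10)
  1. axis=2 (XY plane), |mask|=62  ⇒  voxels=620
  2. axis=1 (XZ plane), |mask|=29  ⇒  voxels=181
  3. axis=0 (YZ plane), |mask|=40  ⇒  voxels=72

|visual hull| = 72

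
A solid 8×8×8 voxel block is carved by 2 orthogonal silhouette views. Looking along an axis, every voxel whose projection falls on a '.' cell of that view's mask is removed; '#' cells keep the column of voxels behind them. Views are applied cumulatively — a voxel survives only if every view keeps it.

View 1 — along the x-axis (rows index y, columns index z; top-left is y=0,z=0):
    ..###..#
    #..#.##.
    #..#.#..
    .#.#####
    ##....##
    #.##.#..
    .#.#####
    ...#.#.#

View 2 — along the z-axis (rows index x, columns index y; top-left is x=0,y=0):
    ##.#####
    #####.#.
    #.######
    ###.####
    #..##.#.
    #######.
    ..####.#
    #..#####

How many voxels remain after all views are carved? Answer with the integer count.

voxel count = 214

before carving: 512 voxels (8×8×8)
step 1: project along x, AND mask (34/64) → |grid| = 272
step 2: project along z, AND mask (49/64) → |grid| = 214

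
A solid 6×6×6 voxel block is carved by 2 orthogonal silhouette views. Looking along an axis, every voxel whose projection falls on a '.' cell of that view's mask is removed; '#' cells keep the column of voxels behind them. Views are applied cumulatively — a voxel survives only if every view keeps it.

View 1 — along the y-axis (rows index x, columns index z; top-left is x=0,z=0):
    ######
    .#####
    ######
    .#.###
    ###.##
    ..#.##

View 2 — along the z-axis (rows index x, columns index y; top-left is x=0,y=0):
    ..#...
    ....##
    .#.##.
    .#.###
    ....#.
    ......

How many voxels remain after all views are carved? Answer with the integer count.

55 voxels

full grid |V| = 216
V1 y: intersect with XZ mask (29 set) -- 174 left
V2 z: intersect with XY mask (11 set) -- 55 left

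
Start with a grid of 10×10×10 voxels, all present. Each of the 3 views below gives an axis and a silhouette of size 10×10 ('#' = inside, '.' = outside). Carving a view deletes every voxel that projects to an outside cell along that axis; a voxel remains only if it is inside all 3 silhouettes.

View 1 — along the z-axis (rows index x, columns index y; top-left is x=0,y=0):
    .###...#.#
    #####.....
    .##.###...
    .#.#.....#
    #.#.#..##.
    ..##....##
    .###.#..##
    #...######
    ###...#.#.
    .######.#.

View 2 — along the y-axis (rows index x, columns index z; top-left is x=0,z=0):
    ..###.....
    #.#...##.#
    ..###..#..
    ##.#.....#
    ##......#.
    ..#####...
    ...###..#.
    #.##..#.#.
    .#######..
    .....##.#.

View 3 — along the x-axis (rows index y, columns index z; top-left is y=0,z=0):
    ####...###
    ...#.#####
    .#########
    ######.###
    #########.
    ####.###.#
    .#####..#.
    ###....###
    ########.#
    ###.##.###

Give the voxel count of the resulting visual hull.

start: 10×10×10 = 1000 voxels
step 1: project along z, AND mask (52/100) → |grid| = 520
step 2: project along y, AND mask (43/100) → |grid| = 222
step 3: project along x, AND mask (77/100) → |grid| = 173

voxel count = 173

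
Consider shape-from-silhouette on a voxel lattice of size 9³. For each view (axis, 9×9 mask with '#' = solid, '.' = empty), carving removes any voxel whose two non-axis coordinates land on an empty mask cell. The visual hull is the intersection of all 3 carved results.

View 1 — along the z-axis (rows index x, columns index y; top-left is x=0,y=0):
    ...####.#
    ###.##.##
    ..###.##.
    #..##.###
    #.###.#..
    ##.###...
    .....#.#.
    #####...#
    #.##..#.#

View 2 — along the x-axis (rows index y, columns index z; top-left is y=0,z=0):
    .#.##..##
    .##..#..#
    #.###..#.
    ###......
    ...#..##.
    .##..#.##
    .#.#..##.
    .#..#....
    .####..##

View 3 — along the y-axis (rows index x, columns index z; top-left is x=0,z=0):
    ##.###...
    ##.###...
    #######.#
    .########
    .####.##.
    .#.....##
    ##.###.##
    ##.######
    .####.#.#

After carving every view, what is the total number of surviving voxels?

remaining voxels: 134

initial block: 9^3 = 729
  1. axis=2 (XY plane), |mask|=46  ⇒  voxels=414
  2. axis=0 (YZ plane), |mask|=37  ⇒  voxels=187
  3. axis=1 (XZ plane), |mask|=56  ⇒  voxels=134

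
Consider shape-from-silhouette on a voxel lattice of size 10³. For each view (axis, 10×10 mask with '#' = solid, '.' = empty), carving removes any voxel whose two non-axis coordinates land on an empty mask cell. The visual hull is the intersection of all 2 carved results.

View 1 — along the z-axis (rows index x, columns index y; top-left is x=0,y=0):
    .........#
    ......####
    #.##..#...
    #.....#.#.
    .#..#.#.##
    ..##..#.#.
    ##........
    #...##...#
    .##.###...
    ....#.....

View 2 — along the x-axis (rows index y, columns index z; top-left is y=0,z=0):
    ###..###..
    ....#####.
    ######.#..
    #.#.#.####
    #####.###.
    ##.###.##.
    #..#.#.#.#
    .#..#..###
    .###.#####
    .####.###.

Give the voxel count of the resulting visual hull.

|visual hull| = 215

start: 10×10×10 = 1000 voxels
step 1: project along z, AND mask (33/100) → |grid| = 330
step 2: project along x, AND mask (65/100) → |grid| = 215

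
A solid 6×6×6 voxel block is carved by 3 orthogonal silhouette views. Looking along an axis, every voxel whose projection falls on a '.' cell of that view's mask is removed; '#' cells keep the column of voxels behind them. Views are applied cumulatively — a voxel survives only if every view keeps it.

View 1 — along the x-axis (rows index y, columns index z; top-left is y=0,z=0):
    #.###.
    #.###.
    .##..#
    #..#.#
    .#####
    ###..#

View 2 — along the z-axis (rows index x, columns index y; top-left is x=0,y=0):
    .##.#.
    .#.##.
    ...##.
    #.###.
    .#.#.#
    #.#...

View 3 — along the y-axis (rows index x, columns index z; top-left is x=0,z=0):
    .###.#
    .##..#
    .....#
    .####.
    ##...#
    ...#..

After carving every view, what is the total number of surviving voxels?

start: 6×6×6 = 216 voxels
[1] x-view keeps 23 columns → grid now 138
[2] z-view keeps 17 columns → grid now 65
[3] y-view keeps 16 columns → grid now 33

remaining voxels: 33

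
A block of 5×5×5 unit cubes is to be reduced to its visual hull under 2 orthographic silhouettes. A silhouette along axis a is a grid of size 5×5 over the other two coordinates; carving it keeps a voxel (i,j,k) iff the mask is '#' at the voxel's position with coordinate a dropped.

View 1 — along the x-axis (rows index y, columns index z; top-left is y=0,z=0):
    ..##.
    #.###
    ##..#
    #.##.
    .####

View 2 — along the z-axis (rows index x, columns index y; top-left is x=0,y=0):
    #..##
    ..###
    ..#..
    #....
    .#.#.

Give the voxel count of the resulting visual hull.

full grid |V| = 125
step 1: project along x, AND mask (16/25) → |grid| = 80
step 2: project along z, AND mask (10/25) → |grid| = 31

voxel count = 31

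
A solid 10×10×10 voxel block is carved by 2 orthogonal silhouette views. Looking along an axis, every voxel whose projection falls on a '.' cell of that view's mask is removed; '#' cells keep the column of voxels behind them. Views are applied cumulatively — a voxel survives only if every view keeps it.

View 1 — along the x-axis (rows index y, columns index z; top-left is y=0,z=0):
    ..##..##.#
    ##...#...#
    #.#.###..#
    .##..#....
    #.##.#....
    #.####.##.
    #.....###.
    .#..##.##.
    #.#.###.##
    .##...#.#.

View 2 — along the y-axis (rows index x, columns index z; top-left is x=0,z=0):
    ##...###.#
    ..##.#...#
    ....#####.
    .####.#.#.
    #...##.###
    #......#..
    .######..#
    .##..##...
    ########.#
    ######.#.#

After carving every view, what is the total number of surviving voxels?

before carving: 1000 voxels (10×10×10)
V1 x: intersect with YZ mask (49 set) -- 490 left
V2 y: intersect with XZ mask (57 set) -- 284 left

284 voxels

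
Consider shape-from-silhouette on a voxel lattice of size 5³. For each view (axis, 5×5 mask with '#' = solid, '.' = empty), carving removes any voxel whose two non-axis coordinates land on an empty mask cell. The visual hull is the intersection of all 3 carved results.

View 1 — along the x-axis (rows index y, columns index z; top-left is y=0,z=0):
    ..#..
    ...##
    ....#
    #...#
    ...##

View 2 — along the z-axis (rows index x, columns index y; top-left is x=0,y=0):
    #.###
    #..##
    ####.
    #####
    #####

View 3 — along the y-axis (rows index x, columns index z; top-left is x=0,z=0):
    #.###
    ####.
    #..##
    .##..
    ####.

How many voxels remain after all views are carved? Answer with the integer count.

before carving: 125 voxels (5×5×5)
[1] x-view keeps 8 columns → grid now 40
[2] z-view keeps 21 columns → grid now 33
[3] y-view keeps 17 columns → grid now 19

remaining voxels: 19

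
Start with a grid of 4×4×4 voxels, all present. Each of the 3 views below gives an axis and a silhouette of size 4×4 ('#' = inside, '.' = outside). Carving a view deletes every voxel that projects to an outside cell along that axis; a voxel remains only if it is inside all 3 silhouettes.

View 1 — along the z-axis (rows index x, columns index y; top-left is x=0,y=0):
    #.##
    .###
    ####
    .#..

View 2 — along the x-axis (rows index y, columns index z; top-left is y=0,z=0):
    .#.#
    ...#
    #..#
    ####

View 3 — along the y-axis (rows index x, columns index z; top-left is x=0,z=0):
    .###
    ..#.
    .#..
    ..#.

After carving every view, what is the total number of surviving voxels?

start: 4×4×4 = 64 voxels
carve view 1 (along z, XY-mask fill 11/16): 44 voxels remain
carve view 2 (along x, YZ-mask fill 9/16): 25 voxels remain
carve view 3 (along y, XZ-mask fill 6/16): 9 voxels remain

|visual hull| = 9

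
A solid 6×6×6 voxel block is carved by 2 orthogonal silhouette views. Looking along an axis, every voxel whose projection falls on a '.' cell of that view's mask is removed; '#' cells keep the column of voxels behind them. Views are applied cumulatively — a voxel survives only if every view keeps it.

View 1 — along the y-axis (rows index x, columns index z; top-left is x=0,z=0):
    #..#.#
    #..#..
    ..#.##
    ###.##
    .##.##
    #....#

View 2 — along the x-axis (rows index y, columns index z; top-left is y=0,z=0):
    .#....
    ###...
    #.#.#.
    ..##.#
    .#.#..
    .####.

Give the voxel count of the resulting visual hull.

start: 6×6×6 = 216 voxels
[1] y-view keeps 19 columns → grid now 114
[2] x-view keeps 16 columns → grid now 45

|visual hull| = 45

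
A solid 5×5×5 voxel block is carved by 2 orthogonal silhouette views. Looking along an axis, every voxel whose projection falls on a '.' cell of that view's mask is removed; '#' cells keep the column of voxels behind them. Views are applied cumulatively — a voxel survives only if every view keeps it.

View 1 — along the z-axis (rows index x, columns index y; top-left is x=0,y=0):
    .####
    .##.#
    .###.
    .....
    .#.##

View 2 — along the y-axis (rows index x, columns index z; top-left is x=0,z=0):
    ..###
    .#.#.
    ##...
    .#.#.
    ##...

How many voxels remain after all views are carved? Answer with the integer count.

before carving: 125 voxels (5×5×5)
[1] z-view keeps 13 columns → grid now 65
[2] y-view keeps 11 columns → grid now 30

|visual hull| = 30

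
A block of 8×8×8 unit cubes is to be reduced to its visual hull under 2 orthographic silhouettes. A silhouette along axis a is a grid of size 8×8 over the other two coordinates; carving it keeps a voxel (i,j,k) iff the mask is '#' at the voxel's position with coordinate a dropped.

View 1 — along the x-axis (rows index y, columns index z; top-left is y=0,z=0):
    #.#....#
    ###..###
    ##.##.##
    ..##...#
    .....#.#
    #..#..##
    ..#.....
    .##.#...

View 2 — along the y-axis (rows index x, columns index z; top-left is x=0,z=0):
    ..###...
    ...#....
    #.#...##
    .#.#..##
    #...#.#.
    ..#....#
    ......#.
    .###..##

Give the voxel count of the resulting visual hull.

start: 8×8×8 = 512 voxels
step 1: project along x, AND mask (28/64) → |grid| = 224
step 2: project along y, AND mask (23/64) → |grid| = 89

remaining voxels: 89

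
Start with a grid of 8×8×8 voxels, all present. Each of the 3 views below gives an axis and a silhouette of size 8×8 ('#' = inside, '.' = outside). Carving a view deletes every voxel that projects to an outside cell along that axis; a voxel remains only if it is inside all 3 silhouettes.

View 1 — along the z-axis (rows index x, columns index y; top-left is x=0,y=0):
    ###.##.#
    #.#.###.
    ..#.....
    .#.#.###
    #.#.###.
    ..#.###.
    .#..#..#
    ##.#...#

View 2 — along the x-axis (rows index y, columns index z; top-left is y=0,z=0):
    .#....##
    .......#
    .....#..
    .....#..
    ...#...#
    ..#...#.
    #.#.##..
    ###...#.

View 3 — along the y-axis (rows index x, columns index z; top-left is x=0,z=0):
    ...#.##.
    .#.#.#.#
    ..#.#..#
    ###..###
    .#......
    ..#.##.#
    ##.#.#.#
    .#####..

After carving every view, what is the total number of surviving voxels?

voxel count = 38

before carving: 512 voxels (8×8×8)
carve view 1 (along z, XY-mask fill 33/64): 264 voxels remain
carve view 2 (along x, YZ-mask fill 18/64): 75 voxels remain
carve view 3 (along y, XZ-mask fill 31/64): 38 voxels remain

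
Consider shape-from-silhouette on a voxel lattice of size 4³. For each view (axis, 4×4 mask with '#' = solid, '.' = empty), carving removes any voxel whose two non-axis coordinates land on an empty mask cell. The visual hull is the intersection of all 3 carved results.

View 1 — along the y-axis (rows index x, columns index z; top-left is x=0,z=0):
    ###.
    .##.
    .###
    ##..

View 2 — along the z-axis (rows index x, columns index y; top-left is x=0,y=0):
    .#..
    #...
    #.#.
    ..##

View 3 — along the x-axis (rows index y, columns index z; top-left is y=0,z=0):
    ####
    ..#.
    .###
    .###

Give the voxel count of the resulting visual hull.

before carving: 64 voxels (4×4×4)
[1] y-view keeps 10 columns → grid now 40
[2] z-view keeps 6 columns → grid now 15
[3] x-view keeps 11 columns → grid now 11

remaining voxels: 11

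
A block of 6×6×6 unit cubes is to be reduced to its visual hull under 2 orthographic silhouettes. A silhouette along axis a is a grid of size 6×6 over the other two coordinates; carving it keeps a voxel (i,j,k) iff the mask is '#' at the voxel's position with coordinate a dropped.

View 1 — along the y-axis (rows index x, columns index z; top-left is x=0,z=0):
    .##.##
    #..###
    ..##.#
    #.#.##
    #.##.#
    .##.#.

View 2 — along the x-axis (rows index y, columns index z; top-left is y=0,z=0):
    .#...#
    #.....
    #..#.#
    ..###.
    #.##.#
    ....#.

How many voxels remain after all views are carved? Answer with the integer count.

remaining voxels: 53

initial block: 6^3 = 216
step 1: project along y, AND mask (22/36) → |grid| = 132
step 2: project along x, AND mask (14/36) → |grid| = 53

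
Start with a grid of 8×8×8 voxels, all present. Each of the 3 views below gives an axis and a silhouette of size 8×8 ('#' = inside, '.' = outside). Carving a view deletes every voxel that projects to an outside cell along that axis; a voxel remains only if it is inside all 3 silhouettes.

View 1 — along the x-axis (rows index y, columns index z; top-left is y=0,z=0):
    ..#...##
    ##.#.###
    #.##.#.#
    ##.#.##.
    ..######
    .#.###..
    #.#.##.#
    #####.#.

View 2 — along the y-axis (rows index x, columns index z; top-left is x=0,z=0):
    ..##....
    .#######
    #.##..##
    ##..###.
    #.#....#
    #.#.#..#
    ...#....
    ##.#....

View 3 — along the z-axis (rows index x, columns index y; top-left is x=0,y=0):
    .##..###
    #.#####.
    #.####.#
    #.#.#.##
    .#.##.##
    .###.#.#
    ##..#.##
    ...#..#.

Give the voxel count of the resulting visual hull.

remaining voxels: 91

before carving: 512 voxels (8×8×8)
[1] x-view keeps 40 columns → grid now 320
[2] y-view keeps 30 columns → grid now 151
[3] z-view keeps 39 columns → grid now 91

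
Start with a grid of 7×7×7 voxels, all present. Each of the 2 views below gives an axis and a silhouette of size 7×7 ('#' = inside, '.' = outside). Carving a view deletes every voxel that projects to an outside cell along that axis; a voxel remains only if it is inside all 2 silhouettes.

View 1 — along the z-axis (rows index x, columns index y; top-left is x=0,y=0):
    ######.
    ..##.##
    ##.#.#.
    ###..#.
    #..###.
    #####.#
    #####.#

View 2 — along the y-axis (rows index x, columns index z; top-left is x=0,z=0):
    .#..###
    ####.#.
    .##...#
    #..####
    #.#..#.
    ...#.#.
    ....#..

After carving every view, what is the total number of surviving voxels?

before carving: 343 voxels (7×7×7)
carve view 1 (along z, XY-mask fill 34/49): 238 voxels remain
carve view 2 (along y, XZ-mask fill 23/49): 106 voxels remain

voxel count = 106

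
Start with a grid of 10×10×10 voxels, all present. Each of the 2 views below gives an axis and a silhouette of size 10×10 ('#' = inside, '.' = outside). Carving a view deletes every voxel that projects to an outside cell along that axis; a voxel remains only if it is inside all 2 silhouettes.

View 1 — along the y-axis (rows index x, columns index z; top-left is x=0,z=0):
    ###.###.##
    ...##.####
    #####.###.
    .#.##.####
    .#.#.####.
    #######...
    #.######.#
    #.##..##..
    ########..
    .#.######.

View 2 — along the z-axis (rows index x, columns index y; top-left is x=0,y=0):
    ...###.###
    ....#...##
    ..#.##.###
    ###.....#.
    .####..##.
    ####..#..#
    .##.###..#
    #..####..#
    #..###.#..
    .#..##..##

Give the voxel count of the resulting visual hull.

before carving: 1000 voxels (10×10×10)
after view 1 [y-axis, 70 of 100 cells solid] → remaining = 700
after view 2 [z-axis, 53 of 100 cells solid] → remaining = 373

remaining voxels: 373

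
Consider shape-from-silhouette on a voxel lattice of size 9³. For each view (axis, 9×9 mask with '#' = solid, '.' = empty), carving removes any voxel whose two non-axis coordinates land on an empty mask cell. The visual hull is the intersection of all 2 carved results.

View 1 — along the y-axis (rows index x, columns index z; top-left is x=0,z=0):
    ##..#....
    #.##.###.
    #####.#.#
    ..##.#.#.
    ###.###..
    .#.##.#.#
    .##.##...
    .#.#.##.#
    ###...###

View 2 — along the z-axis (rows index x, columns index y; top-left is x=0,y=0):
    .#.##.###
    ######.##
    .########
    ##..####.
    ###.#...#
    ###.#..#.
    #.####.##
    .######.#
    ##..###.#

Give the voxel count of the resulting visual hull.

300 voxels

initial block: 9^3 = 729
after view 1 [y-axis, 46 of 81 cells solid] → remaining = 414
after view 2 [z-axis, 58 of 81 cells solid] → remaining = 300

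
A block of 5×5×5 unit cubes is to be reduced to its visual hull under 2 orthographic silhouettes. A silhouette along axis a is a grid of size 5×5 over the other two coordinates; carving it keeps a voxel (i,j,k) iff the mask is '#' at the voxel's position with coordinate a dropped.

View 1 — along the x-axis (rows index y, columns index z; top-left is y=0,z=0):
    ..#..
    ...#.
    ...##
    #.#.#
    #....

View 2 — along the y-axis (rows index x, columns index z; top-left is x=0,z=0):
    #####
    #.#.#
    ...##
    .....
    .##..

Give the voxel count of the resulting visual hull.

start: 5×5×5 = 125 voxels
  1. axis=0 (YZ plane), |mask|=8  ⇒  voxels=40
  2. axis=1 (XZ plane), |mask|=12  ⇒  voxels=20

remaining voxels: 20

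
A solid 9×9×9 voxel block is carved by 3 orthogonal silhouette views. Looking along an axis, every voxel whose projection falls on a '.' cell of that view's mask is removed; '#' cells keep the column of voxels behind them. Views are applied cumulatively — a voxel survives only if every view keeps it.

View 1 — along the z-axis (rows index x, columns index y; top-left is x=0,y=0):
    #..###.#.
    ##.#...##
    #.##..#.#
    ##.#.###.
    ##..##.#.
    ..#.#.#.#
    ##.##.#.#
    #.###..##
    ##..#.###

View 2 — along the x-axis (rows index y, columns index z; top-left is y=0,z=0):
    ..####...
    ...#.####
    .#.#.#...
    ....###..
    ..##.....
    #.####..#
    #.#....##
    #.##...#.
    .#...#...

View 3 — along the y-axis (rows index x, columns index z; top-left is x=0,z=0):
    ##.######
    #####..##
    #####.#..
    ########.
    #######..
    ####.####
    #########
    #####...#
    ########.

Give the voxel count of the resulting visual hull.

|visual hull| = 139

start: 9×9×9 = 729 voxels
step 1: project along z, AND mask (48/81) → |grid| = 432
step 2: project along x, AND mask (33/81) → |grid| = 170
step 3: project along y, AND mask (67/81) → |grid| = 139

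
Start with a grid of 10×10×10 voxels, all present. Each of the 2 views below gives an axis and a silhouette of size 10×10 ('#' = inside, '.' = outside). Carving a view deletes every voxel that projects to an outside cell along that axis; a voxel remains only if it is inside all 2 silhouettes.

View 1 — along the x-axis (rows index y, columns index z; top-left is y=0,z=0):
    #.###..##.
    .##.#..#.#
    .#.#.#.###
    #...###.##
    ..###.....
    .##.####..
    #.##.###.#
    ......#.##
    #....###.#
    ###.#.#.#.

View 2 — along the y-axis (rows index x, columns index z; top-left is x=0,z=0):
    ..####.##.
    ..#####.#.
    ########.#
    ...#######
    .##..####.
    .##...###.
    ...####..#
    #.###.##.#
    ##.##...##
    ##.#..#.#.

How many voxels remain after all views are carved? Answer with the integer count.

voxel count = 329

start: 10×10×10 = 1000 voxels
V1 x: intersect with YZ mask (53 set) -- 530 left
V2 y: intersect with XZ mask (62 set) -- 329 left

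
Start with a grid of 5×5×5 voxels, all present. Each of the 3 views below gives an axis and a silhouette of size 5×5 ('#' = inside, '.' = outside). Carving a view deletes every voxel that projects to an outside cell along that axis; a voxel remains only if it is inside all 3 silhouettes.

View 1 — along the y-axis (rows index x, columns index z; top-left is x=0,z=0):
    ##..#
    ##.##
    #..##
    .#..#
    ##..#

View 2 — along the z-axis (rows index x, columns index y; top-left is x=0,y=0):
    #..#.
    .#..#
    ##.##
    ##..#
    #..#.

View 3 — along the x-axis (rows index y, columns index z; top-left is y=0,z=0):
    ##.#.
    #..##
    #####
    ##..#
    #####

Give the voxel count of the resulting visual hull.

full grid |V| = 125
carve view 1 (along y, XZ-mask fill 15/25): 75 voxels remain
carve view 2 (along z, XY-mask fill 13/25): 38 voxels remain
carve view 3 (along x, YZ-mask fill 19/25): 31 voxels remain

remaining voxels: 31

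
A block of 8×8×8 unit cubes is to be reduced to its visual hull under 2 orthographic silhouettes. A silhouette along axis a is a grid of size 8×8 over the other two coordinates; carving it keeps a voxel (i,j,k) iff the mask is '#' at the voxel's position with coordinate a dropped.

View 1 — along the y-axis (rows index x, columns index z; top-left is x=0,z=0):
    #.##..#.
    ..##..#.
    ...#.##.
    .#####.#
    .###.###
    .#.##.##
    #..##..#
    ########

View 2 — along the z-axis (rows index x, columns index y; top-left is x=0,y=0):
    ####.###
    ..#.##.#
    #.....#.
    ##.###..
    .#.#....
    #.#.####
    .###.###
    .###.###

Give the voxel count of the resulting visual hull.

voxel count = 190

initial block: 8^3 = 512
carve view 1 (along y, XZ-mask fill 39/64): 312 voxels remain
carve view 2 (along z, XY-mask fill 38/64): 190 voxels remain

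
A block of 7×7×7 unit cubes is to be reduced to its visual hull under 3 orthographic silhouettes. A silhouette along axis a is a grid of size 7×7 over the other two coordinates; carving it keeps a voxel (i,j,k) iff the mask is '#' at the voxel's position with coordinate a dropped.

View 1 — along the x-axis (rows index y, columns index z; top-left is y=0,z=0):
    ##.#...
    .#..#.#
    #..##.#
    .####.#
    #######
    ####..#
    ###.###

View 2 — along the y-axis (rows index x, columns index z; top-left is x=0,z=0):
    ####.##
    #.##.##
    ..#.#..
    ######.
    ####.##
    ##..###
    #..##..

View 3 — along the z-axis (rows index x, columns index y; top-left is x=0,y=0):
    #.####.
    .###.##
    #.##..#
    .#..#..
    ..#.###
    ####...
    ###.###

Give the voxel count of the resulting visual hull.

92 voxels

start: 7×7×7 = 343 voxels
carve view 1 (along x, YZ-mask fill 33/49): 231 voxels remain
carve view 2 (along y, XZ-mask fill 33/49): 153 voxels remain
carve view 3 (along z, XY-mask fill 30/49): 92 voxels remain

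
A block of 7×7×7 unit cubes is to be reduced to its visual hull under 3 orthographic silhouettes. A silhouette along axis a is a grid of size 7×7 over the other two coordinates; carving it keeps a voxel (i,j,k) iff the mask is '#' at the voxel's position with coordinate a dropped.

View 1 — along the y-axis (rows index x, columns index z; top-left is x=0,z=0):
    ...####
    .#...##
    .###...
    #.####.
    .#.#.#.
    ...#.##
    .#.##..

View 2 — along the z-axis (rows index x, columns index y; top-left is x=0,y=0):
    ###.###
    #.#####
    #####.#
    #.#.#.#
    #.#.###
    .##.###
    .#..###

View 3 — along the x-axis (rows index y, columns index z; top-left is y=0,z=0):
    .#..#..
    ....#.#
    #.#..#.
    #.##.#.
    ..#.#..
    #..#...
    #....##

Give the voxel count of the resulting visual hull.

remaining voxels: 38

before carving: 343 voxels (7×7×7)
step 1: project along y, AND mask (24/49) → |grid| = 168
step 2: project along z, AND mask (36/49) → |grid| = 122
step 3: project along x, AND mask (18/49) → |grid| = 38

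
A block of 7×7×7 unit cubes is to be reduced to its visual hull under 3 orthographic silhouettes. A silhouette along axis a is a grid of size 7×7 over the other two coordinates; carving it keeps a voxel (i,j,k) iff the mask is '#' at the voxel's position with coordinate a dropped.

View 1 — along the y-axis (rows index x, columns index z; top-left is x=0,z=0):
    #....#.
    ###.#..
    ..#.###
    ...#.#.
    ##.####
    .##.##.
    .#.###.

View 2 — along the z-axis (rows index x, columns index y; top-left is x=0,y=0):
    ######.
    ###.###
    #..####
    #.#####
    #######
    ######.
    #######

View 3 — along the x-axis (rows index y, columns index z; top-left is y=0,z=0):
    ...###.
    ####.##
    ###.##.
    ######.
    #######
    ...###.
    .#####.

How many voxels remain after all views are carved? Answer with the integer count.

full grid |V| = 343
step 1: project along y, AND mask (26/49) → |grid| = 182
step 2: project along z, AND mask (43/49) → |grid| = 162
step 3: project along x, AND mask (35/49) → |grid| = 124

|visual hull| = 124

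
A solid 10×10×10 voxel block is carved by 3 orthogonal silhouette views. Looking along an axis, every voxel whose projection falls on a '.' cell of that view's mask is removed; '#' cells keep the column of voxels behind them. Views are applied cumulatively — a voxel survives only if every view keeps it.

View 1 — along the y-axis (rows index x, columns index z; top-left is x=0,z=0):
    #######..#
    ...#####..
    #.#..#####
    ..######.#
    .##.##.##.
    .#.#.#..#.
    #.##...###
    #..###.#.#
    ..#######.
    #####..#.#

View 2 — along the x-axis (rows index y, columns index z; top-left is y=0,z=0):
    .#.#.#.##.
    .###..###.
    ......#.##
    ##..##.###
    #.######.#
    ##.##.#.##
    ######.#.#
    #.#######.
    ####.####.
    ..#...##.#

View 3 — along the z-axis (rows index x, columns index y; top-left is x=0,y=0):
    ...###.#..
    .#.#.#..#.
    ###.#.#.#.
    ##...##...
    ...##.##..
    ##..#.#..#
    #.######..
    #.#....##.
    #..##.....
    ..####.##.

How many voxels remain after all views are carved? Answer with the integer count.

start: 10×10×10 = 1000 voxels
carve view 1 (along y, XZ-mask fill 63/100): 630 voxels remain
carve view 2 (along x, YZ-mask fill 64/100): 405 voxels remain
carve view 3 (along z, XY-mask fill 47/100): 194 voxels remain

voxel count = 194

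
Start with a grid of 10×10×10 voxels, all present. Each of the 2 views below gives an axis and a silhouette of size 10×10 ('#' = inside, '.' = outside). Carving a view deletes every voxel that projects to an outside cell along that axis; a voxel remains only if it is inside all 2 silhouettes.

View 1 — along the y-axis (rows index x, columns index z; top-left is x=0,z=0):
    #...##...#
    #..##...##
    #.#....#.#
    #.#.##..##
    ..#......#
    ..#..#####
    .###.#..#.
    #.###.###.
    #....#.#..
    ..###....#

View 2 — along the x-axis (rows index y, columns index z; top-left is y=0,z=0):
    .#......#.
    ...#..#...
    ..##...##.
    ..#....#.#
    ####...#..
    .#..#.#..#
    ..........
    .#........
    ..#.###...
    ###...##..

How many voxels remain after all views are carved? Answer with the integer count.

|visual hull| = 127

before carving: 1000 voxels (10×10×10)
  1. axis=1 (XZ plane), |mask|=46  ⇒  voxels=460
  2. axis=0 (YZ plane), |mask|=30  ⇒  voxels=127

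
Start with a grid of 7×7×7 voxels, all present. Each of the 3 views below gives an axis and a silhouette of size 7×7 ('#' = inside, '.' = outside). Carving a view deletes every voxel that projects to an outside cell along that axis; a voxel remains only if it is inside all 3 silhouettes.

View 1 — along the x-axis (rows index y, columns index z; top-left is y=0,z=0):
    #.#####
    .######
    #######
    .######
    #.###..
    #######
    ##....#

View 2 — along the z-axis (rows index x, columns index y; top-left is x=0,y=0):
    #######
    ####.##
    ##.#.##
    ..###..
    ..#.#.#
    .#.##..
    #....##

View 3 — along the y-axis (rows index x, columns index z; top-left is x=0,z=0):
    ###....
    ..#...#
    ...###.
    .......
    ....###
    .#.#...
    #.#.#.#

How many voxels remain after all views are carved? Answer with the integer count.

|visual hull| = 59

start: 7×7×7 = 343 voxels
[1] x-view keeps 39 columns → grid now 273
[2] z-view keeps 30 columns → grid now 165
[3] y-view keeps 17 columns → grid now 59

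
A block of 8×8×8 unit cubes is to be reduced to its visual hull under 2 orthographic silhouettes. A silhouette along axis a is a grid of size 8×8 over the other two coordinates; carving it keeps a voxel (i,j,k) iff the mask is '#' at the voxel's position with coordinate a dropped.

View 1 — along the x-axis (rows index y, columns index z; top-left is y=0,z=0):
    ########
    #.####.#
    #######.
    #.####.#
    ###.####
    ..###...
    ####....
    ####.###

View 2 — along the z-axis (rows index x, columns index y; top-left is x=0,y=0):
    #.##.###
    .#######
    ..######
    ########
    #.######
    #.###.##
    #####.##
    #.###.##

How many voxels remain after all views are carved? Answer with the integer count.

before carving: 512 voxels (8×8×8)
[1] x-view keeps 48 columns → grid now 384
[2] z-view keeps 53 columns → grid now 322

voxel count = 322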